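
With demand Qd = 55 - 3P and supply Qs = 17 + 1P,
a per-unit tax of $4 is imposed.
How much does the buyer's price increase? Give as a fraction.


With a per-unit tax, the buyer's price increase depends on relative slopes.
Supply slope: d = 1, Demand slope: b = 3
Buyer's price increase = d * tax / (b + d)
= 1 * 4 / (3 + 1)
= 4 / 4 = 1

1


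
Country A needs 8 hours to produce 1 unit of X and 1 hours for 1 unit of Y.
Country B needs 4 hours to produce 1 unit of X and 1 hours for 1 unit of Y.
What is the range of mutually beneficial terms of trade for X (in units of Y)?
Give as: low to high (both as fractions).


Opportunity cost of X for Country A = hours_X / hours_Y = 8/1 = 8 units of Y
Opportunity cost of X for Country B = hours_X / hours_Y = 4/1 = 4 units of Y
Terms of trade must be between the two opportunity costs.
Range: 4 to 8

4 to 8


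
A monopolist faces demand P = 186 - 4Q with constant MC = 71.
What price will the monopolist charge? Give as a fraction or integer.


MR = 186 - 8Q
Set MR = MC: 186 - 8Q = 71
Q* = 115/8
Substitute into demand:
P* = 186 - 4*115/8 = 257/2

257/2


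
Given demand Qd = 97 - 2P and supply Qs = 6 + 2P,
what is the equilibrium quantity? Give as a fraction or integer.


First find equilibrium price:
97 - 2P = 6 + 2P
P* = 91/4 = 91/4
Then substitute into demand:
Q* = 97 - 2 * 91/4 = 103/2

103/2


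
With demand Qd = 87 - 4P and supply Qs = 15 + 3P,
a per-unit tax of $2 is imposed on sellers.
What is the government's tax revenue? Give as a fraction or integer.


With tax on sellers, new supply: Qs' = 15 + 3(P - 2)
= 9 + 3P
New equilibrium quantity:
Q_new = 297/7
Tax revenue = tax * Q_new = 2 * 297/7 = 594/7

594/7


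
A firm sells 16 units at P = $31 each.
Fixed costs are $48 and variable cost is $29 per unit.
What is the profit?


Total Revenue = P * Q = 31 * 16 = $496
Total Cost = FC + VC*Q = 48 + 29*16 = $512
Profit = TR - TC = 496 - 512 = $-16

$-16


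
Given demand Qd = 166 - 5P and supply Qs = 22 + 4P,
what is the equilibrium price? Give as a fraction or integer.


At equilibrium, Qd = Qs.
166 - 5P = 22 + 4P
166 - 22 = 5P + 4P
144 = 9P
P* = 144/9 = 16

16


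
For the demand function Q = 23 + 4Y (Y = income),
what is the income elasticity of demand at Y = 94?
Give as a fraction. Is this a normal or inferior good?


dQ/dY = 4
At Y = 94: Q = 23 + 4*94 = 399
Ey = (dQ/dY)(Y/Q) = 4 * 94 / 399 = 376/399
Since Ey > 0, this is a normal good.

376/399 (normal good)


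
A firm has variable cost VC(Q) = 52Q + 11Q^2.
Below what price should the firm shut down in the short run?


AVC(Q) = VC(Q)/Q = 52 + 11Q
AVC is increasing in Q, so minimum AVC is at Q -> 0+.
Min AVC = 52
The firm should shut down if P < 52.

52


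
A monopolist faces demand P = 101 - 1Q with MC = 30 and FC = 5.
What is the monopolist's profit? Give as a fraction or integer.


MR = MC: 101 - 2Q = 30
Q* = 71/2
P* = 101 - 1*71/2 = 131/2
Profit = (P* - MC)*Q* - FC
= (131/2 - 30)*71/2 - 5
= 71/2*71/2 - 5
= 5041/4 - 5 = 5021/4

5021/4


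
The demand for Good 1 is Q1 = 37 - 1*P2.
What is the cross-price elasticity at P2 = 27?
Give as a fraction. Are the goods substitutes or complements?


dQ1/dP2 = -1
At P2 = 27: Q1 = 37 - 1*27 = 10
Exy = (dQ1/dP2)(P2/Q1) = -1 * 27 / 10 = -27/10
Since Exy < 0, the goods are complements.

-27/10 (complements)


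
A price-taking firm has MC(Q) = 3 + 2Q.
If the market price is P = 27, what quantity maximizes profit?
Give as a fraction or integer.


In perfect competition, profit is maximized where P = MC.
27 = 3 + 2Q
24 = 2Q
Q* = 24/2 = 12

12


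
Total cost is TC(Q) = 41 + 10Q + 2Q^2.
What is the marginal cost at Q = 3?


MC = dTC/dQ = 10 + 2*2*Q
At Q = 3:
MC = 10 + 4*3
MC = 10 + 12 = 22

22


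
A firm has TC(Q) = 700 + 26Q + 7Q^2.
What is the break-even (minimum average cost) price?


AC(Q) = 700/Q + 26 + 7Q
To minimize: dAC/dQ = -700/Q^2 + 7 = 0
Q^2 = 700/7 = 100
Q* = 10
Min AC = 700/10 + 26 + 7*10
Min AC = 70 + 26 + 70 = 166

166


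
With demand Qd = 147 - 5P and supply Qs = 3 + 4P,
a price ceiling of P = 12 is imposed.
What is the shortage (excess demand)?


At P = 12:
Qd = 147 - 5*12 = 87
Qs = 3 + 4*12 = 51
Shortage = Qd - Qs = 87 - 51 = 36

36


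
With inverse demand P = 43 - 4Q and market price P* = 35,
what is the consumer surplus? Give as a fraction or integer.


Maximum willingness to pay (at Q=0): P_max = 43
Quantity demanded at P* = 35:
Q* = (43 - 35)/4 = 2
CS = (1/2) * Q* * (P_max - P*)
CS = (1/2) * 2 * (43 - 35)
CS = (1/2) * 2 * 8 = 8

8


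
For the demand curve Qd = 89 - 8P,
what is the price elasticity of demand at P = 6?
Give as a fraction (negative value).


dQ/dP = -8
At P = 6: Q = 89 - 8*6 = 41
E = (dQ/dP)(P/Q) = (-8)(6/41) = -48/41

-48/41


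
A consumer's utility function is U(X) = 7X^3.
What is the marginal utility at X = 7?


MU = dU/dX = 7*3*X^(3-1)
MU = 21*X^2
At X = 7:
MU = 21 * 7^2
MU = 21 * 49 = 1029

1029


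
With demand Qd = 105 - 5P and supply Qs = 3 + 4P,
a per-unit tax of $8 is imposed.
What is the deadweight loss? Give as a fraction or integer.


Pre-tax equilibrium quantity: Q* = 145/3
Post-tax equilibrium quantity: Q_tax = 275/9
Reduction in quantity: Q* - Q_tax = 160/9
DWL = (1/2) * tax * (Q* - Q_tax)
DWL = (1/2) * 8 * 160/9 = 640/9

640/9


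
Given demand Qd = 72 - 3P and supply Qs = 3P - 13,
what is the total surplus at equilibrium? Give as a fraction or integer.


Find equilibrium: 72 - 3P = 3P - 13
72 + 13 = 6P
P* = 85/6 = 85/6
Q* = 3*85/6 - 13 = 59/2
Inverse demand: P = 24 - Q/3, so P_max = 24
Inverse supply: P = 13/3 + Q/3, so P_min = 13/3
CS = (1/2) * 59/2 * (24 - 85/6) = 3481/24
PS = (1/2) * 59/2 * (85/6 - 13/3) = 3481/24
TS = CS + PS = 3481/24 + 3481/24 = 3481/12

3481/12


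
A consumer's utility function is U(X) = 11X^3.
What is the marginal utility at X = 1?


MU = dU/dX = 11*3*X^(3-1)
MU = 33*X^2
At X = 1:
MU = 33 * 1^2
MU = 33 * 1 = 33

33


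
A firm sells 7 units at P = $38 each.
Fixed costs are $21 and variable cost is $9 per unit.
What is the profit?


Total Revenue = P * Q = 38 * 7 = $266
Total Cost = FC + VC*Q = 21 + 9*7 = $84
Profit = TR - TC = 266 - 84 = $182

$182


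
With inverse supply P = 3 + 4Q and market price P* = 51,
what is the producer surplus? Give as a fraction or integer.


Minimum supply price (at Q=0): P_min = 3
Quantity supplied at P* = 51:
Q* = (51 - 3)/4 = 12
PS = (1/2) * Q* * (P* - P_min)
PS = (1/2) * 12 * (51 - 3)
PS = (1/2) * 12 * 48 = 288

288


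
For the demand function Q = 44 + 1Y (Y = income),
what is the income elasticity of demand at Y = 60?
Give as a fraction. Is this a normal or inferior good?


dQ/dY = 1
At Y = 60: Q = 44 + 1*60 = 104
Ey = (dQ/dY)(Y/Q) = 1 * 60 / 104 = 15/26
Since Ey > 0, this is a normal good.

15/26 (normal good)


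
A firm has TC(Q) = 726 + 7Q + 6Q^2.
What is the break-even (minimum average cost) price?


AC(Q) = 726/Q + 7 + 6Q
To minimize: dAC/dQ = -726/Q^2 + 6 = 0
Q^2 = 726/6 = 121
Q* = 11
Min AC = 726/11 + 7 + 6*11
Min AC = 66 + 7 + 66 = 139

139


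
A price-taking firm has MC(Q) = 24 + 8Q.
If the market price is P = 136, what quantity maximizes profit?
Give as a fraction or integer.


In perfect competition, profit is maximized where P = MC.
136 = 24 + 8Q
112 = 8Q
Q* = 112/8 = 14

14


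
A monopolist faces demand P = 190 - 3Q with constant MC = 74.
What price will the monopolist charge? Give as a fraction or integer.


MR = 190 - 6Q
Set MR = MC: 190 - 6Q = 74
Q* = 58/3
Substitute into demand:
P* = 190 - 3*58/3 = 132

132


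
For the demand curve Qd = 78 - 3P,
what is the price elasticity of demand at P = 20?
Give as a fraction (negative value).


dQ/dP = -3
At P = 20: Q = 78 - 3*20 = 18
E = (dQ/dP)(P/Q) = (-3)(20/18) = -10/3

-10/3


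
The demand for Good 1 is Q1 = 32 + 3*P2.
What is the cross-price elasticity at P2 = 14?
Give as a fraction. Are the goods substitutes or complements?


dQ1/dP2 = 3
At P2 = 14: Q1 = 32 + 3*14 = 74
Exy = (dQ1/dP2)(P2/Q1) = 3 * 14 / 74 = 21/37
Since Exy > 0, the goods are substitutes.

21/37 (substitutes)


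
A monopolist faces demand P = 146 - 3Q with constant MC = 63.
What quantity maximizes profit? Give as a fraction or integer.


TR = P*Q = (146 - 3Q)Q = 146Q - 3Q^2
MR = dTR/dQ = 146 - 6Q
Set MR = MC:
146 - 6Q = 63
83 = 6Q
Q* = 83/6 = 83/6

83/6


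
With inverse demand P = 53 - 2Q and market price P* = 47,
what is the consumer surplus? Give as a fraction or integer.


Maximum willingness to pay (at Q=0): P_max = 53
Quantity demanded at P* = 47:
Q* = (53 - 47)/2 = 3
CS = (1/2) * Q* * (P_max - P*)
CS = (1/2) * 3 * (53 - 47)
CS = (1/2) * 3 * 6 = 9

9


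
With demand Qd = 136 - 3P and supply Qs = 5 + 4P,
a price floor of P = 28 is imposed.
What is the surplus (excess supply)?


At P = 28:
Qd = 136 - 3*28 = 52
Qs = 5 + 4*28 = 117
Surplus = Qs - Qd = 117 - 52 = 65

65


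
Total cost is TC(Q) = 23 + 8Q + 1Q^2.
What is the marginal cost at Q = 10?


MC = dTC/dQ = 8 + 2*1*Q
At Q = 10:
MC = 8 + 2*10
MC = 8 + 20 = 28

28


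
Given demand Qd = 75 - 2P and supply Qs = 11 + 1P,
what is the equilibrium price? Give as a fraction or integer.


At equilibrium, Qd = Qs.
75 - 2P = 11 + 1P
75 - 11 = 2P + 1P
64 = 3P
P* = 64/3 = 64/3

64/3


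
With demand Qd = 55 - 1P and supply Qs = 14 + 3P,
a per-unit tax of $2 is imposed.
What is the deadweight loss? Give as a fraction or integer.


Pre-tax equilibrium quantity: Q* = 179/4
Post-tax equilibrium quantity: Q_tax = 173/4
Reduction in quantity: Q* - Q_tax = 3/2
DWL = (1/2) * tax * (Q* - Q_tax)
DWL = (1/2) * 2 * 3/2 = 3/2

3/2


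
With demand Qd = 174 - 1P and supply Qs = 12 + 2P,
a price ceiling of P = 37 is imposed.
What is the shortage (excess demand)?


At P = 37:
Qd = 174 - 1*37 = 137
Qs = 12 + 2*37 = 86
Shortage = Qd - Qs = 137 - 86 = 51

51


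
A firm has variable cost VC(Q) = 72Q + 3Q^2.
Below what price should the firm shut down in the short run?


AVC(Q) = VC(Q)/Q = 72 + 3Q
AVC is increasing in Q, so minimum AVC is at Q -> 0+.
Min AVC = 72
The firm should shut down if P < 72.

72


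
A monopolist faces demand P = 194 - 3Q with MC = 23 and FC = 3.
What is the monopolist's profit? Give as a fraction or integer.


MR = MC: 194 - 6Q = 23
Q* = 57/2
P* = 194 - 3*57/2 = 217/2
Profit = (P* - MC)*Q* - FC
= (217/2 - 23)*57/2 - 3
= 171/2*57/2 - 3
= 9747/4 - 3 = 9735/4

9735/4


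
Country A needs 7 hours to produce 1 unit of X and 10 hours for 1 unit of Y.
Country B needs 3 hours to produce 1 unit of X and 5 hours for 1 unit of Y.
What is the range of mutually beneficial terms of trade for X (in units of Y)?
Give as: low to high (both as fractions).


Opportunity cost of X for Country A = hours_X / hours_Y = 7/10 = 7/10 units of Y
Opportunity cost of X for Country B = hours_X / hours_Y = 3/5 = 3/5 units of Y
Terms of trade must be between the two opportunity costs.
Range: 3/5 to 7/10

3/5 to 7/10


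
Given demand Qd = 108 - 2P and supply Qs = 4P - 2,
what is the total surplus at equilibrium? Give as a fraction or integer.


Find equilibrium: 108 - 2P = 4P - 2
108 + 2 = 6P
P* = 110/6 = 55/3
Q* = 4*55/3 - 2 = 214/3
Inverse demand: P = 54 - Q/2, so P_max = 54
Inverse supply: P = 1/2 + Q/4, so P_min = 1/2
CS = (1/2) * 214/3 * (54 - 55/3) = 11449/9
PS = (1/2) * 214/3 * (55/3 - 1/2) = 11449/18
TS = CS + PS = 11449/9 + 11449/18 = 11449/6

11449/6


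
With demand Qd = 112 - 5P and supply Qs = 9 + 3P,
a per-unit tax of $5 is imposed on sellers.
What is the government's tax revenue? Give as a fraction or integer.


With tax on sellers, new supply: Qs' = 9 + 3(P - 5)
= 3P - 6
New equilibrium quantity:
Q_new = 153/4
Tax revenue = tax * Q_new = 5 * 153/4 = 765/4

765/4


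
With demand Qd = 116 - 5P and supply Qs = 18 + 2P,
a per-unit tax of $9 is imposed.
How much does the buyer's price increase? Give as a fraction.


With a per-unit tax, the buyer's price increase depends on relative slopes.
Supply slope: d = 2, Demand slope: b = 5
Buyer's price increase = d * tax / (b + d)
= 2 * 9 / (5 + 2)
= 18 / 7 = 18/7

18/7


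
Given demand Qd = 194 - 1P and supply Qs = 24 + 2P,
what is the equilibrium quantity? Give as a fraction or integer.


First find equilibrium price:
194 - 1P = 24 + 2P
P* = 170/3 = 170/3
Then substitute into demand:
Q* = 194 - 1 * 170/3 = 412/3

412/3


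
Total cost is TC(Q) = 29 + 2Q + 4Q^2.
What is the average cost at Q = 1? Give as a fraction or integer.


TC(1) = 29 + 2*1 + 4*1^2
TC(1) = 29 + 2 + 4 = 35
AC = TC/Q = 35/1 = 35

35


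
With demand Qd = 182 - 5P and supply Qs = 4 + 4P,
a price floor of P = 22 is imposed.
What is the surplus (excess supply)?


At P = 22:
Qd = 182 - 5*22 = 72
Qs = 4 + 4*22 = 92
Surplus = Qs - Qd = 92 - 72 = 20

20


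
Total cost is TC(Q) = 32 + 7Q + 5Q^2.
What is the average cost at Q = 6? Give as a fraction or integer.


TC(6) = 32 + 7*6 + 5*6^2
TC(6) = 32 + 42 + 180 = 254
AC = TC/Q = 254/6 = 127/3

127/3


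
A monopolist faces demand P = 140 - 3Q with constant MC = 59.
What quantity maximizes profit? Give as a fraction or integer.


TR = P*Q = (140 - 3Q)Q = 140Q - 3Q^2
MR = dTR/dQ = 140 - 6Q
Set MR = MC:
140 - 6Q = 59
81 = 6Q
Q* = 81/6 = 27/2

27/2


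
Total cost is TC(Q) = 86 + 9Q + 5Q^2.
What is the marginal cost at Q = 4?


MC = dTC/dQ = 9 + 2*5*Q
At Q = 4:
MC = 9 + 10*4
MC = 9 + 40 = 49

49


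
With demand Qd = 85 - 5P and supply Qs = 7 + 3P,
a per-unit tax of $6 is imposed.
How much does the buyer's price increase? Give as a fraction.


With a per-unit tax, the buyer's price increase depends on relative slopes.
Supply slope: d = 3, Demand slope: b = 5
Buyer's price increase = d * tax / (b + d)
= 3 * 6 / (5 + 3)
= 18 / 8 = 9/4

9/4


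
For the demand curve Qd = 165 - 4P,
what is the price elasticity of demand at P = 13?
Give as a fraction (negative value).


dQ/dP = -4
At P = 13: Q = 165 - 4*13 = 113
E = (dQ/dP)(P/Q) = (-4)(13/113) = -52/113

-52/113


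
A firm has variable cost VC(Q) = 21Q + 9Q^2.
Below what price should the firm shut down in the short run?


AVC(Q) = VC(Q)/Q = 21 + 9Q
AVC is increasing in Q, so minimum AVC is at Q -> 0+.
Min AVC = 21
The firm should shut down if P < 21.

21


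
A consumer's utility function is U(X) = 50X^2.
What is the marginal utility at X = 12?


MU = dU/dX = 50*2*X^(2-1)
MU = 100*X^1
At X = 12:
MU = 100 * 12^1
MU = 100 * 12 = 1200

1200


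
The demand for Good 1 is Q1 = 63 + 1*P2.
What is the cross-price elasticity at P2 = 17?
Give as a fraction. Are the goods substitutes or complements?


dQ1/dP2 = 1
At P2 = 17: Q1 = 63 + 1*17 = 80
Exy = (dQ1/dP2)(P2/Q1) = 1 * 17 / 80 = 17/80
Since Exy > 0, the goods are substitutes.

17/80 (substitutes)


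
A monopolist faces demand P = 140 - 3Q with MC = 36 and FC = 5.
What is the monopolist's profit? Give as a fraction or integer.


MR = MC: 140 - 6Q = 36
Q* = 52/3
P* = 140 - 3*52/3 = 88
Profit = (P* - MC)*Q* - FC
= (88 - 36)*52/3 - 5
= 52*52/3 - 5
= 2704/3 - 5 = 2689/3

2689/3


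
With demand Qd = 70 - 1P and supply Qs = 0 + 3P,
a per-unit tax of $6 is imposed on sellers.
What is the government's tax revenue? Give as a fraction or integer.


With tax on sellers, new supply: Qs' = 0 + 3(P - 6)
= 3P - 18
New equilibrium quantity:
Q_new = 48
Tax revenue = tax * Q_new = 6 * 48 = 288

288


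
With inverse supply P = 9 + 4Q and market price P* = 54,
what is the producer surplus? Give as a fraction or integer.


Minimum supply price (at Q=0): P_min = 9
Quantity supplied at P* = 54:
Q* = (54 - 9)/4 = 45/4
PS = (1/2) * Q* * (P* - P_min)
PS = (1/2) * 45/4 * (54 - 9)
PS = (1/2) * 45/4 * 45 = 2025/8

2025/8


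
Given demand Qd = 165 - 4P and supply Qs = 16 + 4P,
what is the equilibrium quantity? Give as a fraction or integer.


First find equilibrium price:
165 - 4P = 16 + 4P
P* = 149/8 = 149/8
Then substitute into demand:
Q* = 165 - 4 * 149/8 = 181/2

181/2


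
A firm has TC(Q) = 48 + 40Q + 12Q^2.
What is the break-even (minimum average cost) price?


AC(Q) = 48/Q + 40 + 12Q
To minimize: dAC/dQ = -48/Q^2 + 12 = 0
Q^2 = 48/12 = 4
Q* = 2
Min AC = 48/2 + 40 + 12*2
Min AC = 24 + 40 + 24 = 88

88


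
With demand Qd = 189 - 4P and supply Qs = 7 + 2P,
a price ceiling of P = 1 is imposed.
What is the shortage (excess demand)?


At P = 1:
Qd = 189 - 4*1 = 185
Qs = 7 + 2*1 = 9
Shortage = Qd - Qs = 185 - 9 = 176

176


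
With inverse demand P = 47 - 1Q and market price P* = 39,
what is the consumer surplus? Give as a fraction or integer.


Maximum willingness to pay (at Q=0): P_max = 47
Quantity demanded at P* = 39:
Q* = (47 - 39)/1 = 8
CS = (1/2) * Q* * (P_max - P*)
CS = (1/2) * 8 * (47 - 39)
CS = (1/2) * 8 * 8 = 32

32


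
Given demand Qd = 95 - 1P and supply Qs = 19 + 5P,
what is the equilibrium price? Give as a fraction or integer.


At equilibrium, Qd = Qs.
95 - 1P = 19 + 5P
95 - 19 = 1P + 5P
76 = 6P
P* = 76/6 = 38/3

38/3


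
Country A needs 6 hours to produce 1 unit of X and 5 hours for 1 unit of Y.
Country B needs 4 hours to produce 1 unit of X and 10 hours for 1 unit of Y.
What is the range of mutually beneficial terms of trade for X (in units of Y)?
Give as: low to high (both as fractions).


Opportunity cost of X for Country A = hours_X / hours_Y = 6/5 = 6/5 units of Y
Opportunity cost of X for Country B = hours_X / hours_Y = 4/10 = 2/5 units of Y
Terms of trade must be between the two opportunity costs.
Range: 2/5 to 6/5

2/5 to 6/5


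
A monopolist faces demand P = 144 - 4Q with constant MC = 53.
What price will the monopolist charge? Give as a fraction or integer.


MR = 144 - 8Q
Set MR = MC: 144 - 8Q = 53
Q* = 91/8
Substitute into demand:
P* = 144 - 4*91/8 = 197/2

197/2


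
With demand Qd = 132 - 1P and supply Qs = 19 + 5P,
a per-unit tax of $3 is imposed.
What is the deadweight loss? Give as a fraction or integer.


Pre-tax equilibrium quantity: Q* = 679/6
Post-tax equilibrium quantity: Q_tax = 332/3
Reduction in quantity: Q* - Q_tax = 5/2
DWL = (1/2) * tax * (Q* - Q_tax)
DWL = (1/2) * 3 * 5/2 = 15/4

15/4


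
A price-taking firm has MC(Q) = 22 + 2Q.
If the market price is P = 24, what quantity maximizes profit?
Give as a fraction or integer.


In perfect competition, profit is maximized where P = MC.
24 = 22 + 2Q
2 = 2Q
Q* = 2/2 = 1

1


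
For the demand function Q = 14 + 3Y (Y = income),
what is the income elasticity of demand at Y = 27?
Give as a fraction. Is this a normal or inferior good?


dQ/dY = 3
At Y = 27: Q = 14 + 3*27 = 95
Ey = (dQ/dY)(Y/Q) = 3 * 27 / 95 = 81/95
Since Ey > 0, this is a normal good.

81/95 (normal good)


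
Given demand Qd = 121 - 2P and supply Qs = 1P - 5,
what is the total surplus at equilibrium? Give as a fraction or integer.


Find equilibrium: 121 - 2P = 1P - 5
121 + 5 = 3P
P* = 126/3 = 42
Q* = 1*42 - 5 = 37
Inverse demand: P = 121/2 - Q/2, so P_max = 121/2
Inverse supply: P = 5 + Q/1, so P_min = 5
CS = (1/2) * 37 * (121/2 - 42) = 1369/4
PS = (1/2) * 37 * (42 - 5) = 1369/2
TS = CS + PS = 1369/4 + 1369/2 = 4107/4

4107/4


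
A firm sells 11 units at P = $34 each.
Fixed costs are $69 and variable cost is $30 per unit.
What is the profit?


Total Revenue = P * Q = 34 * 11 = $374
Total Cost = FC + VC*Q = 69 + 30*11 = $399
Profit = TR - TC = 374 - 399 = $-25

$-25


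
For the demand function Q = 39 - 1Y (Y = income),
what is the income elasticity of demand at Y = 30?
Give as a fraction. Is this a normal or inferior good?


dQ/dY = -1
At Y = 30: Q = 39 - 1*30 = 9
Ey = (dQ/dY)(Y/Q) = -1 * 30 / 9 = -10/3
Since Ey < 0, this is a inferior good.

-10/3 (inferior good)


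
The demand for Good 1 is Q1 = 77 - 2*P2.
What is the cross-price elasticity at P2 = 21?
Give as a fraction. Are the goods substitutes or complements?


dQ1/dP2 = -2
At P2 = 21: Q1 = 77 - 2*21 = 35
Exy = (dQ1/dP2)(P2/Q1) = -2 * 21 / 35 = -6/5
Since Exy < 0, the goods are complements.

-6/5 (complements)


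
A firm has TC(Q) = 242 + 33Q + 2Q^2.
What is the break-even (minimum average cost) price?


AC(Q) = 242/Q + 33 + 2Q
To minimize: dAC/dQ = -242/Q^2 + 2 = 0
Q^2 = 242/2 = 121
Q* = 11
Min AC = 242/11 + 33 + 2*11
Min AC = 22 + 33 + 22 = 77

77


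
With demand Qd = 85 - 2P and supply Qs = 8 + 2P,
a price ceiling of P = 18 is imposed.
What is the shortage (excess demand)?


At P = 18:
Qd = 85 - 2*18 = 49
Qs = 8 + 2*18 = 44
Shortage = Qd - Qs = 49 - 44 = 5

5


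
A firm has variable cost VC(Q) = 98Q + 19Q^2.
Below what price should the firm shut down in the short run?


AVC(Q) = VC(Q)/Q = 98 + 19Q
AVC is increasing in Q, so minimum AVC is at Q -> 0+.
Min AVC = 98
The firm should shut down if P < 98.

98


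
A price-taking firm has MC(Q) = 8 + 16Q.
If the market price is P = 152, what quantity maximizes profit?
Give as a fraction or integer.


In perfect competition, profit is maximized where P = MC.
152 = 8 + 16Q
144 = 16Q
Q* = 144/16 = 9

9


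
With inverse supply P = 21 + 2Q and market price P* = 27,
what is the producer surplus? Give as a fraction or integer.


Minimum supply price (at Q=0): P_min = 21
Quantity supplied at P* = 27:
Q* = (27 - 21)/2 = 3
PS = (1/2) * Q* * (P* - P_min)
PS = (1/2) * 3 * (27 - 21)
PS = (1/2) * 3 * 6 = 9

9


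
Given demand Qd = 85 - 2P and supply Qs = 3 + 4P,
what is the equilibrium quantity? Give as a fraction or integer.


First find equilibrium price:
85 - 2P = 3 + 4P
P* = 82/6 = 41/3
Then substitute into demand:
Q* = 85 - 2 * 41/3 = 173/3

173/3


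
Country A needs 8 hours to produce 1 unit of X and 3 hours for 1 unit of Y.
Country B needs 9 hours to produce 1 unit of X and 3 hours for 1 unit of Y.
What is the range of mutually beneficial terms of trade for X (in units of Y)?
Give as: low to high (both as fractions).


Opportunity cost of X for Country A = hours_X / hours_Y = 8/3 = 8/3 units of Y
Opportunity cost of X for Country B = hours_X / hours_Y = 9/3 = 3 units of Y
Terms of trade must be between the two opportunity costs.
Range: 8/3 to 3

8/3 to 3


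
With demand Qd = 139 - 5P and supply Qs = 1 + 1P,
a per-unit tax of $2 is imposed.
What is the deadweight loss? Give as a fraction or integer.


Pre-tax equilibrium quantity: Q* = 24
Post-tax equilibrium quantity: Q_tax = 67/3
Reduction in quantity: Q* - Q_tax = 5/3
DWL = (1/2) * tax * (Q* - Q_tax)
DWL = (1/2) * 2 * 5/3 = 5/3

5/3


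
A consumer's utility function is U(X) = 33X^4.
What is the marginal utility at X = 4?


MU = dU/dX = 33*4*X^(4-1)
MU = 132*X^3
At X = 4:
MU = 132 * 4^3
MU = 132 * 64 = 8448

8448


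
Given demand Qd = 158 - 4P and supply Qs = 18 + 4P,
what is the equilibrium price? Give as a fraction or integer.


At equilibrium, Qd = Qs.
158 - 4P = 18 + 4P
158 - 18 = 4P + 4P
140 = 8P
P* = 140/8 = 35/2

35/2


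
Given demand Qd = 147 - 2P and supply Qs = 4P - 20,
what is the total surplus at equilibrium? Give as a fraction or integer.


Find equilibrium: 147 - 2P = 4P - 20
147 + 20 = 6P
P* = 167/6 = 167/6
Q* = 4*167/6 - 20 = 274/3
Inverse demand: P = 147/2 - Q/2, so P_max = 147/2
Inverse supply: P = 5 + Q/4, so P_min = 5
CS = (1/2) * 274/3 * (147/2 - 167/6) = 18769/9
PS = (1/2) * 274/3 * (167/6 - 5) = 18769/18
TS = CS + PS = 18769/9 + 18769/18 = 18769/6

18769/6


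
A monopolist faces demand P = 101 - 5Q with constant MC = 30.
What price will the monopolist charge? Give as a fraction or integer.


MR = 101 - 10Q
Set MR = MC: 101 - 10Q = 30
Q* = 71/10
Substitute into demand:
P* = 101 - 5*71/10 = 131/2

131/2


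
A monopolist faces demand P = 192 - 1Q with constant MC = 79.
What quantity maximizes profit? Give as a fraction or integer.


TR = P*Q = (192 - 1Q)Q = 192Q - 1Q^2
MR = dTR/dQ = 192 - 2Q
Set MR = MC:
192 - 2Q = 79
113 = 2Q
Q* = 113/2 = 113/2

113/2


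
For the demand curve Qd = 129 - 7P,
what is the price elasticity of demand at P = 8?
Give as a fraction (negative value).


dQ/dP = -7
At P = 8: Q = 129 - 7*8 = 73
E = (dQ/dP)(P/Q) = (-7)(8/73) = -56/73

-56/73


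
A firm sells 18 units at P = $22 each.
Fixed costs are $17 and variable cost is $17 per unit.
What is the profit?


Total Revenue = P * Q = 22 * 18 = $396
Total Cost = FC + VC*Q = 17 + 17*18 = $323
Profit = TR - TC = 396 - 323 = $73

$73


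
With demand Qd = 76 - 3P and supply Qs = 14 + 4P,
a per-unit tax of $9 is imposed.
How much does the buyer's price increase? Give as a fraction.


With a per-unit tax, the buyer's price increase depends on relative slopes.
Supply slope: d = 4, Demand slope: b = 3
Buyer's price increase = d * tax / (b + d)
= 4 * 9 / (3 + 4)
= 36 / 7 = 36/7

36/7


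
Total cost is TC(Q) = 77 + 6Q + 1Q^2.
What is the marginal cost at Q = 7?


MC = dTC/dQ = 6 + 2*1*Q
At Q = 7:
MC = 6 + 2*7
MC = 6 + 14 = 20

20


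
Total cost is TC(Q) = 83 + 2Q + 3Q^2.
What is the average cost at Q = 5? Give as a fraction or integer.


TC(5) = 83 + 2*5 + 3*5^2
TC(5) = 83 + 10 + 75 = 168
AC = TC/Q = 168/5 = 168/5

168/5


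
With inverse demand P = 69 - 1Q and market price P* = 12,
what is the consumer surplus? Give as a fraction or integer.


Maximum willingness to pay (at Q=0): P_max = 69
Quantity demanded at P* = 12:
Q* = (69 - 12)/1 = 57
CS = (1/2) * Q* * (P_max - P*)
CS = (1/2) * 57 * (69 - 12)
CS = (1/2) * 57 * 57 = 3249/2

3249/2


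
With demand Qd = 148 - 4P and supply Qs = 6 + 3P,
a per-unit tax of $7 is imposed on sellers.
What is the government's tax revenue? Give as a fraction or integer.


With tax on sellers, new supply: Qs' = 6 + 3(P - 7)
= 3P - 15
New equilibrium quantity:
Q_new = 384/7
Tax revenue = tax * Q_new = 7 * 384/7 = 384

384


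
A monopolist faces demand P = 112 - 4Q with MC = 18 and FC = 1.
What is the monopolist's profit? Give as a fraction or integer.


MR = MC: 112 - 8Q = 18
Q* = 47/4
P* = 112 - 4*47/4 = 65
Profit = (P* - MC)*Q* - FC
= (65 - 18)*47/4 - 1
= 47*47/4 - 1
= 2209/4 - 1 = 2205/4

2205/4


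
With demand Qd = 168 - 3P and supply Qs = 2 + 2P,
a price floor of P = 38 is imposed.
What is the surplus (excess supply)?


At P = 38:
Qd = 168 - 3*38 = 54
Qs = 2 + 2*38 = 78
Surplus = Qs - Qd = 78 - 54 = 24

24


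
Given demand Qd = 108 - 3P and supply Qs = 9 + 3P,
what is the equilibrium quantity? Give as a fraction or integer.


First find equilibrium price:
108 - 3P = 9 + 3P
P* = 99/6 = 33/2
Then substitute into demand:
Q* = 108 - 3 * 33/2 = 117/2

117/2


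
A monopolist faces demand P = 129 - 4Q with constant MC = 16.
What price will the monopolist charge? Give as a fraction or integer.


MR = 129 - 8Q
Set MR = MC: 129 - 8Q = 16
Q* = 113/8
Substitute into demand:
P* = 129 - 4*113/8 = 145/2

145/2


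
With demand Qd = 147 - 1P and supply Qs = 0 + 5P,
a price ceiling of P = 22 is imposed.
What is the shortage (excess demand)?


At P = 22:
Qd = 147 - 1*22 = 125
Qs = 0 + 5*22 = 110
Shortage = Qd - Qs = 125 - 110 = 15

15


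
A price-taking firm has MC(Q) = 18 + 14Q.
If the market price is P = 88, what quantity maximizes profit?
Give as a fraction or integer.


In perfect competition, profit is maximized where P = MC.
88 = 18 + 14Q
70 = 14Q
Q* = 70/14 = 5

5


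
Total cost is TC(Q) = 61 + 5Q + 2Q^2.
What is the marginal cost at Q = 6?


MC = dTC/dQ = 5 + 2*2*Q
At Q = 6:
MC = 5 + 4*6
MC = 5 + 24 = 29

29


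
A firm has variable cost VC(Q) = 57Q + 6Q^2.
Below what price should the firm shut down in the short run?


AVC(Q) = VC(Q)/Q = 57 + 6Q
AVC is increasing in Q, so minimum AVC is at Q -> 0+.
Min AVC = 57
The firm should shut down if P < 57.

57


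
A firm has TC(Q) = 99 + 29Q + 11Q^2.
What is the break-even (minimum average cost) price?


AC(Q) = 99/Q + 29 + 11Q
To minimize: dAC/dQ = -99/Q^2 + 11 = 0
Q^2 = 99/11 = 9
Q* = 3
Min AC = 99/3 + 29 + 11*3
Min AC = 33 + 29 + 33 = 95

95


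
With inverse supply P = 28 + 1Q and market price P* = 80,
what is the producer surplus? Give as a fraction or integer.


Minimum supply price (at Q=0): P_min = 28
Quantity supplied at P* = 80:
Q* = (80 - 28)/1 = 52
PS = (1/2) * Q* * (P* - P_min)
PS = (1/2) * 52 * (80 - 28)
PS = (1/2) * 52 * 52 = 1352

1352


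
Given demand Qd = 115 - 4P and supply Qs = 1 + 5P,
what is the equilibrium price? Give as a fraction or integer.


At equilibrium, Qd = Qs.
115 - 4P = 1 + 5P
115 - 1 = 4P + 5P
114 = 9P
P* = 114/9 = 38/3

38/3


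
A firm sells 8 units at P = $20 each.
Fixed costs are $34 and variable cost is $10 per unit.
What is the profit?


Total Revenue = P * Q = 20 * 8 = $160
Total Cost = FC + VC*Q = 34 + 10*8 = $114
Profit = TR - TC = 160 - 114 = $46

$46


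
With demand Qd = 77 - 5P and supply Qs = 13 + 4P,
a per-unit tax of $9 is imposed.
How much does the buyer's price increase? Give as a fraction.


With a per-unit tax, the buyer's price increase depends on relative slopes.
Supply slope: d = 4, Demand slope: b = 5
Buyer's price increase = d * tax / (b + d)
= 4 * 9 / (5 + 4)
= 36 / 9 = 4

4


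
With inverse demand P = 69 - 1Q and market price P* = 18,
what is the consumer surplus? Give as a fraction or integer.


Maximum willingness to pay (at Q=0): P_max = 69
Quantity demanded at P* = 18:
Q* = (69 - 18)/1 = 51
CS = (1/2) * Q* * (P_max - P*)
CS = (1/2) * 51 * (69 - 18)
CS = (1/2) * 51 * 51 = 2601/2

2601/2


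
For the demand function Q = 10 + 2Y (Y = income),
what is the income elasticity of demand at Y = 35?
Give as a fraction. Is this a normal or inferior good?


dQ/dY = 2
At Y = 35: Q = 10 + 2*35 = 80
Ey = (dQ/dY)(Y/Q) = 2 * 35 / 80 = 7/8
Since Ey > 0, this is a normal good.

7/8 (normal good)


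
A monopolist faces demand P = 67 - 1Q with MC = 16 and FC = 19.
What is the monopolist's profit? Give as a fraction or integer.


MR = MC: 67 - 2Q = 16
Q* = 51/2
P* = 67 - 1*51/2 = 83/2
Profit = (P* - MC)*Q* - FC
= (83/2 - 16)*51/2 - 19
= 51/2*51/2 - 19
= 2601/4 - 19 = 2525/4

2525/4


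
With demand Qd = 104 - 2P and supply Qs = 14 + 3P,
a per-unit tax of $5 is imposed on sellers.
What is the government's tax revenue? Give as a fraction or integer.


With tax on sellers, new supply: Qs' = 14 + 3(P - 5)
= 3P - 1
New equilibrium quantity:
Q_new = 62
Tax revenue = tax * Q_new = 5 * 62 = 310

310


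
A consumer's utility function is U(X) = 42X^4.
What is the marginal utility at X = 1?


MU = dU/dX = 42*4*X^(4-1)
MU = 168*X^3
At X = 1:
MU = 168 * 1^3
MU = 168 * 1 = 168

168


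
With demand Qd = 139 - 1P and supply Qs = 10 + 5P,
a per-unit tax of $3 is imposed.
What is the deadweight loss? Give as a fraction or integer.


Pre-tax equilibrium quantity: Q* = 235/2
Post-tax equilibrium quantity: Q_tax = 115
Reduction in quantity: Q* - Q_tax = 5/2
DWL = (1/2) * tax * (Q* - Q_tax)
DWL = (1/2) * 3 * 5/2 = 15/4

15/4


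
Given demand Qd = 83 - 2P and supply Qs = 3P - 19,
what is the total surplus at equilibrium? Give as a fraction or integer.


Find equilibrium: 83 - 2P = 3P - 19
83 + 19 = 5P
P* = 102/5 = 102/5
Q* = 3*102/5 - 19 = 211/5
Inverse demand: P = 83/2 - Q/2, so P_max = 83/2
Inverse supply: P = 19/3 + Q/3, so P_min = 19/3
CS = (1/2) * 211/5 * (83/2 - 102/5) = 44521/100
PS = (1/2) * 211/5 * (102/5 - 19/3) = 44521/150
TS = CS + PS = 44521/100 + 44521/150 = 44521/60

44521/60


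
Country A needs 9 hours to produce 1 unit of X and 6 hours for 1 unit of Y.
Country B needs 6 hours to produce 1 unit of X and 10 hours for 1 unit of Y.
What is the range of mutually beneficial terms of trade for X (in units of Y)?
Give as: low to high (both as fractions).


Opportunity cost of X for Country A = hours_X / hours_Y = 9/6 = 3/2 units of Y
Opportunity cost of X for Country B = hours_X / hours_Y = 6/10 = 3/5 units of Y
Terms of trade must be between the two opportunity costs.
Range: 3/5 to 3/2

3/5 to 3/2


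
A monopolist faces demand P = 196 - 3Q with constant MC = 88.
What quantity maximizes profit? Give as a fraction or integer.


TR = P*Q = (196 - 3Q)Q = 196Q - 3Q^2
MR = dTR/dQ = 196 - 6Q
Set MR = MC:
196 - 6Q = 88
108 = 6Q
Q* = 108/6 = 18

18


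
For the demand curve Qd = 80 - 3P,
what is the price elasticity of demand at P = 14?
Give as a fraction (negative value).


dQ/dP = -3
At P = 14: Q = 80 - 3*14 = 38
E = (dQ/dP)(P/Q) = (-3)(14/38) = -21/19

-21/19


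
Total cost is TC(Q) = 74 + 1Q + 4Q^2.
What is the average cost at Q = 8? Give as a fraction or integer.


TC(8) = 74 + 1*8 + 4*8^2
TC(8) = 74 + 8 + 256 = 338
AC = TC/Q = 338/8 = 169/4

169/4


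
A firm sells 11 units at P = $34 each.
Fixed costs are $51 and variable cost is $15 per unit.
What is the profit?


Total Revenue = P * Q = 34 * 11 = $374
Total Cost = FC + VC*Q = 51 + 15*11 = $216
Profit = TR - TC = 374 - 216 = $158

$158


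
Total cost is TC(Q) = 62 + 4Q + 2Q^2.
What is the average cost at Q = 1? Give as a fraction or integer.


TC(1) = 62 + 4*1 + 2*1^2
TC(1) = 62 + 4 + 2 = 68
AC = TC/Q = 68/1 = 68

68


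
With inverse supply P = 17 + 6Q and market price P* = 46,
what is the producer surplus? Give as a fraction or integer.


Minimum supply price (at Q=0): P_min = 17
Quantity supplied at P* = 46:
Q* = (46 - 17)/6 = 29/6
PS = (1/2) * Q* * (P* - P_min)
PS = (1/2) * 29/6 * (46 - 17)
PS = (1/2) * 29/6 * 29 = 841/12

841/12


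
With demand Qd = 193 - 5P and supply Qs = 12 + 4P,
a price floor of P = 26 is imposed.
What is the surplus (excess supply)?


At P = 26:
Qd = 193 - 5*26 = 63
Qs = 12 + 4*26 = 116
Surplus = Qs - Qd = 116 - 63 = 53

53


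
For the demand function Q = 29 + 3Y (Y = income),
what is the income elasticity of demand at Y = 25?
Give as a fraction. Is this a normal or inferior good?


dQ/dY = 3
At Y = 25: Q = 29 + 3*25 = 104
Ey = (dQ/dY)(Y/Q) = 3 * 25 / 104 = 75/104
Since Ey > 0, this is a normal good.

75/104 (normal good)


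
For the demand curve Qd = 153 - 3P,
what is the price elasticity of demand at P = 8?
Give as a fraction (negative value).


dQ/dP = -3
At P = 8: Q = 153 - 3*8 = 129
E = (dQ/dP)(P/Q) = (-3)(8/129) = -8/43

-8/43


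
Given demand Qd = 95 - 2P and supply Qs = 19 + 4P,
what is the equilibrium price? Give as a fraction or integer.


At equilibrium, Qd = Qs.
95 - 2P = 19 + 4P
95 - 19 = 2P + 4P
76 = 6P
P* = 76/6 = 38/3

38/3


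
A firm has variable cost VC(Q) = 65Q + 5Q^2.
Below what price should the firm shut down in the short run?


AVC(Q) = VC(Q)/Q = 65 + 5Q
AVC is increasing in Q, so minimum AVC is at Q -> 0+.
Min AVC = 65
The firm should shut down if P < 65.

65


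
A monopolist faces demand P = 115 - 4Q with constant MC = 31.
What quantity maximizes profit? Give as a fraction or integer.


TR = P*Q = (115 - 4Q)Q = 115Q - 4Q^2
MR = dTR/dQ = 115 - 8Q
Set MR = MC:
115 - 8Q = 31
84 = 8Q
Q* = 84/8 = 21/2

21/2


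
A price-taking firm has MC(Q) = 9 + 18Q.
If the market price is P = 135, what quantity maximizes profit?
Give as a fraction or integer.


In perfect competition, profit is maximized where P = MC.
135 = 9 + 18Q
126 = 18Q
Q* = 126/18 = 7

7


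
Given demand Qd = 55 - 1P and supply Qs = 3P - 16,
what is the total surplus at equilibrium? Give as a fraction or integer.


Find equilibrium: 55 - 1P = 3P - 16
55 + 16 = 4P
P* = 71/4 = 71/4
Q* = 3*71/4 - 16 = 149/4
Inverse demand: P = 55 - Q/1, so P_max = 55
Inverse supply: P = 16/3 + Q/3, so P_min = 16/3
CS = (1/2) * 149/4 * (55 - 71/4) = 22201/32
PS = (1/2) * 149/4 * (71/4 - 16/3) = 22201/96
TS = CS + PS = 22201/32 + 22201/96 = 22201/24

22201/24


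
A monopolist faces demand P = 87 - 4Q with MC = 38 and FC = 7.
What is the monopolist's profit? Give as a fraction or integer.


MR = MC: 87 - 8Q = 38
Q* = 49/8
P* = 87 - 4*49/8 = 125/2
Profit = (P* - MC)*Q* - FC
= (125/2 - 38)*49/8 - 7
= 49/2*49/8 - 7
= 2401/16 - 7 = 2289/16

2289/16


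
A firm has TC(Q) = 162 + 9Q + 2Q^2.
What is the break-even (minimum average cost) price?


AC(Q) = 162/Q + 9 + 2Q
To minimize: dAC/dQ = -162/Q^2 + 2 = 0
Q^2 = 162/2 = 81
Q* = 9
Min AC = 162/9 + 9 + 2*9
Min AC = 18 + 9 + 18 = 45

45


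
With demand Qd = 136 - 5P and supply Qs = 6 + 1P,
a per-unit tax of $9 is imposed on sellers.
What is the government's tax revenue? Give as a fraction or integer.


With tax on sellers, new supply: Qs' = 6 + 1(P - 9)
= 1P - 3
New equilibrium quantity:
Q_new = 121/6
Tax revenue = tax * Q_new = 9 * 121/6 = 363/2

363/2


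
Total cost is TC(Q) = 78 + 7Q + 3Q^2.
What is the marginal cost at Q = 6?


MC = dTC/dQ = 7 + 2*3*Q
At Q = 6:
MC = 7 + 6*6
MC = 7 + 36 = 43

43


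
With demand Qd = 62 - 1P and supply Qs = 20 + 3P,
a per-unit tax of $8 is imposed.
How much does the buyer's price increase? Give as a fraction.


With a per-unit tax, the buyer's price increase depends on relative slopes.
Supply slope: d = 3, Demand slope: b = 1
Buyer's price increase = d * tax / (b + d)
= 3 * 8 / (1 + 3)
= 24 / 4 = 6

6


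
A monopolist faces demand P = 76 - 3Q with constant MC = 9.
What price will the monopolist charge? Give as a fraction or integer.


MR = 76 - 6Q
Set MR = MC: 76 - 6Q = 9
Q* = 67/6
Substitute into demand:
P* = 76 - 3*67/6 = 85/2

85/2


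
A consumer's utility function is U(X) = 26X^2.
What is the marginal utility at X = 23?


MU = dU/dX = 26*2*X^(2-1)
MU = 52*X^1
At X = 23:
MU = 52 * 23^1
MU = 52 * 23 = 1196

1196


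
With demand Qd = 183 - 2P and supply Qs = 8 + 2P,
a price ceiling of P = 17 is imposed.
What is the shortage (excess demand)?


At P = 17:
Qd = 183 - 2*17 = 149
Qs = 8 + 2*17 = 42
Shortage = Qd - Qs = 149 - 42 = 107

107


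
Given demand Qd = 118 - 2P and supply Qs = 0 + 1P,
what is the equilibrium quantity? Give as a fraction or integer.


First find equilibrium price:
118 - 2P = 0 + 1P
P* = 118/3 = 118/3
Then substitute into demand:
Q* = 118 - 2 * 118/3 = 118/3

118/3


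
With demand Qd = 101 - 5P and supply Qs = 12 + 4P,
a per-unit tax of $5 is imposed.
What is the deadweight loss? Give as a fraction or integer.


Pre-tax equilibrium quantity: Q* = 464/9
Post-tax equilibrium quantity: Q_tax = 364/9
Reduction in quantity: Q* - Q_tax = 100/9
DWL = (1/2) * tax * (Q* - Q_tax)
DWL = (1/2) * 5 * 100/9 = 250/9

250/9


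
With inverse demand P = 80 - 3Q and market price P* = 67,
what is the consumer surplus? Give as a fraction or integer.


Maximum willingness to pay (at Q=0): P_max = 80
Quantity demanded at P* = 67:
Q* = (80 - 67)/3 = 13/3
CS = (1/2) * Q* * (P_max - P*)
CS = (1/2) * 13/3 * (80 - 67)
CS = (1/2) * 13/3 * 13 = 169/6

169/6


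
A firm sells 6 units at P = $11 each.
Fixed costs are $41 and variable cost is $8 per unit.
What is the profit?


Total Revenue = P * Q = 11 * 6 = $66
Total Cost = FC + VC*Q = 41 + 8*6 = $89
Profit = TR - TC = 66 - 89 = $-23

$-23


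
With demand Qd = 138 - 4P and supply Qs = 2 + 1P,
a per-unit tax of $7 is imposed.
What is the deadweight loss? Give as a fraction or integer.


Pre-tax equilibrium quantity: Q* = 146/5
Post-tax equilibrium quantity: Q_tax = 118/5
Reduction in quantity: Q* - Q_tax = 28/5
DWL = (1/2) * tax * (Q* - Q_tax)
DWL = (1/2) * 7 * 28/5 = 98/5

98/5


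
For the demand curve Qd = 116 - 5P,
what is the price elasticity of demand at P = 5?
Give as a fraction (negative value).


dQ/dP = -5
At P = 5: Q = 116 - 5*5 = 91
E = (dQ/dP)(P/Q) = (-5)(5/91) = -25/91

-25/91


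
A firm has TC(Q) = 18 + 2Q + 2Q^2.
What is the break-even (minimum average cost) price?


AC(Q) = 18/Q + 2 + 2Q
To minimize: dAC/dQ = -18/Q^2 + 2 = 0
Q^2 = 18/2 = 9
Q* = 3
Min AC = 18/3 + 2 + 2*3
Min AC = 6 + 2 + 6 = 14

14


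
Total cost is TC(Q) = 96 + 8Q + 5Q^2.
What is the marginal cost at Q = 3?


MC = dTC/dQ = 8 + 2*5*Q
At Q = 3:
MC = 8 + 10*3
MC = 8 + 30 = 38

38


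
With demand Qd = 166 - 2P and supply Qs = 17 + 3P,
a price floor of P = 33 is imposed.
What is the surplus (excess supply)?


At P = 33:
Qd = 166 - 2*33 = 100
Qs = 17 + 3*33 = 116
Surplus = Qs - Qd = 116 - 100 = 16

16


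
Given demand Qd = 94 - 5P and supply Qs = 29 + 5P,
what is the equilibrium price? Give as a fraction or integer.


At equilibrium, Qd = Qs.
94 - 5P = 29 + 5P
94 - 29 = 5P + 5P
65 = 10P
P* = 65/10 = 13/2

13/2
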